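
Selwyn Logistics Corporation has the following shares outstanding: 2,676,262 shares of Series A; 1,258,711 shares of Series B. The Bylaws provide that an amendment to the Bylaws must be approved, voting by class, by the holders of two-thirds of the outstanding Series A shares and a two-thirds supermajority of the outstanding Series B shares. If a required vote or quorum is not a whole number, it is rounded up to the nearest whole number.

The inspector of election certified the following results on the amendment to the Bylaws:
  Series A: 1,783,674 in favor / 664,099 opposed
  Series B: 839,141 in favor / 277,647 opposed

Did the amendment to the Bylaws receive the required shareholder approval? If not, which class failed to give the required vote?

Series A: 2/3 of 2676262 = 1784174.67, rounded up to 1784175; 1,784,175 required, 1,783,674 in favor — not approved.
Series B: 2/3 of 1258711 = 839140.67, rounded up to 839141; 839,141 required, 839,141 in favor — approved.

Not approved — the Series A shares did not give the required vote.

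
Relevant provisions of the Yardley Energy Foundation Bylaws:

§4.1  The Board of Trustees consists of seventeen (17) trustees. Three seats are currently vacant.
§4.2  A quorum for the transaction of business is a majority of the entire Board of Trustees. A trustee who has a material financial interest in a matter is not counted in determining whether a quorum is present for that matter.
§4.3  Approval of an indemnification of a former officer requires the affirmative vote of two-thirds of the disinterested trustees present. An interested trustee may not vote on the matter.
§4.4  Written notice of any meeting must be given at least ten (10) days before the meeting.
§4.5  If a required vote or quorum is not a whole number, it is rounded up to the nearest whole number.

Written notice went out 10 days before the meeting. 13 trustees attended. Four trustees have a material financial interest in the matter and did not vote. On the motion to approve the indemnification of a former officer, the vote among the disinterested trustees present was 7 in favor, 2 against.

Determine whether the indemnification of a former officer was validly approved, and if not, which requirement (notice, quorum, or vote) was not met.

Notice: 10 days given; 10 required (10 ≥ 10). Satisfied.
Quorum: 13 present, but the 4 interested trustees do not count, leaving 9. Quorum is 9. Satisfied.
Vote: the indemnification of a former officer requires two-thirds of the disinterested trustees present (13 − 4 = 9). 2/3 of 9 = 6, so 6 affirmative votes are needed; 7 voted in favor. Satisfied.

Valid — all requirements satisfied.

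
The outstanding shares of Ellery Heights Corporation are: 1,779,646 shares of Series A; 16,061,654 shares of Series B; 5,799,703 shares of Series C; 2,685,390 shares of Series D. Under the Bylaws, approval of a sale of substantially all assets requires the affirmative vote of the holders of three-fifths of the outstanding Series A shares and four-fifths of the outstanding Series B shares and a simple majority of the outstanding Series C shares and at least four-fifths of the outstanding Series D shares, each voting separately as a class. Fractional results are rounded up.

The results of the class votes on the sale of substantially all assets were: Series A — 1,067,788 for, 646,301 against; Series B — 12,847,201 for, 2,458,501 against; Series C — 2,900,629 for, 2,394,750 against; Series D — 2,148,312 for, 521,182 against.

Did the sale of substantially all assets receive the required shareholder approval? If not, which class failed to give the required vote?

Series A: 3/5 of 1779646 = 1067787.60, rounded up to 1067788; 1,067,788 required, 1,067,788 in favor — approved.
Series B: 4/5 of 16061654 = 12849323.20, rounded up to 12849324; 12,849,324 required, 12,847,201 in favor — not approved.
Series C: a majority of 5799703 is 2899852; 2,899,852 required, 2,900,629 in favor — approved.
Series D: 4/5 of 2685390 = 2148312; 2,148,312 required, 2,148,312 in favor — approved.

Not approved — the Series B shares did not give the required vote.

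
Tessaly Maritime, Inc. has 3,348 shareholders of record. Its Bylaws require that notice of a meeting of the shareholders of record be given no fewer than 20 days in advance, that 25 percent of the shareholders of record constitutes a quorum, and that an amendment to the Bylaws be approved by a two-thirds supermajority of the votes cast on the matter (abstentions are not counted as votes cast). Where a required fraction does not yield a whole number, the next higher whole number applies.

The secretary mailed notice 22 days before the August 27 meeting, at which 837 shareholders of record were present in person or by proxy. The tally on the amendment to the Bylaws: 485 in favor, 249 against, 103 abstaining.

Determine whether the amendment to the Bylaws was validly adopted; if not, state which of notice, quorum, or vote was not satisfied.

Notice: 22 days given; 20 required. Satisfied.
Quorum: 25% of 3,348 = 837; 837 present. Satisfied.
Vote: requires two-thirds of the votes cast (837 − 103 abstaining = 734); 2/3 of 734 = 489.33, rounded up to 490, so 490 needed; 485 in favor. Not satisfied.

Invalid — vote requirement not satisfied.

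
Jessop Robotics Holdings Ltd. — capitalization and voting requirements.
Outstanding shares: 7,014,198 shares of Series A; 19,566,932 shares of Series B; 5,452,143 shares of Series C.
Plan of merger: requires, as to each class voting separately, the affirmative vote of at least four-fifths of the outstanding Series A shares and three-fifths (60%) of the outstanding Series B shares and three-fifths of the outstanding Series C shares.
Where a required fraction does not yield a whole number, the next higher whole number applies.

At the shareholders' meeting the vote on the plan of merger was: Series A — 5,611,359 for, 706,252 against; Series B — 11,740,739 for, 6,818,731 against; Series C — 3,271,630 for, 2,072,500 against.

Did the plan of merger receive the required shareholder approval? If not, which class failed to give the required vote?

Approved — every class gave the required vote.

Series A: 4/5 of 7014198 = 5611358.40, rounded up to 5611359; 5,611,359 required, 5,611,359 in favor — approved.
Series B: 3/5 of 19566932 = 11740159.20, rounded up to 11740160; 11,740,160 required, 11,740,739 in favor — approved.
Series C: 3/5 of 5452143 = 3271285.80, rounded up to 3271286; 3,271,286 required, 3,271,630 in favor — approved.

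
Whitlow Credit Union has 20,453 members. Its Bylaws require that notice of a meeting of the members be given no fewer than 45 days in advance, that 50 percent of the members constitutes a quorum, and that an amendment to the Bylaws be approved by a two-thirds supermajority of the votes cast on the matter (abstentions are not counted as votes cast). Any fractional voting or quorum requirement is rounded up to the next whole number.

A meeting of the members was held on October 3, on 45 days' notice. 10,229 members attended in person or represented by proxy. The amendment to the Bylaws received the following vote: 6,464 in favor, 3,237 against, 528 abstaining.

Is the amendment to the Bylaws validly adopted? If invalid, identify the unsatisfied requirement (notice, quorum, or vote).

Invalid — vote requirement not satisfied.

Notice: 45 days given; 45 required. Satisfied.
Quorum: 50% of 20,453 = 10,226.50, rounded up to 10,227; 10,229 present. Satisfied.
Vote: requires two-thirds of the votes cast (10,229 − 528 abstaining = 9,701); 2/3 of 9701 = 6467.33, rounded up to 6468, so 6,468 needed; 6,464 in favor. Not satisfied.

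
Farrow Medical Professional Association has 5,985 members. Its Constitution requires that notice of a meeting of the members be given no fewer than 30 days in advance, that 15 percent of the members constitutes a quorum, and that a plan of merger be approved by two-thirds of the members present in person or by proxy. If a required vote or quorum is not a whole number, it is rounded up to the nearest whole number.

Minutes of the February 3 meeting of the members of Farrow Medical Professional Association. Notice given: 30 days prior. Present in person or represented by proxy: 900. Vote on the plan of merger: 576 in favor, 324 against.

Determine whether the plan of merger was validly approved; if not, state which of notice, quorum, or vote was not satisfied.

Invalid — vote requirement not satisfied.

Notice: 30 days given; 30 required. Satisfied.
Quorum: 15% of 5,985 = 897.75, rounded up to 898; 900 present. Satisfied.
Vote: requires two-thirds of those present (900); 2/3 of 900 = 600, so 600 needed; 576 in favor. Not satisfied.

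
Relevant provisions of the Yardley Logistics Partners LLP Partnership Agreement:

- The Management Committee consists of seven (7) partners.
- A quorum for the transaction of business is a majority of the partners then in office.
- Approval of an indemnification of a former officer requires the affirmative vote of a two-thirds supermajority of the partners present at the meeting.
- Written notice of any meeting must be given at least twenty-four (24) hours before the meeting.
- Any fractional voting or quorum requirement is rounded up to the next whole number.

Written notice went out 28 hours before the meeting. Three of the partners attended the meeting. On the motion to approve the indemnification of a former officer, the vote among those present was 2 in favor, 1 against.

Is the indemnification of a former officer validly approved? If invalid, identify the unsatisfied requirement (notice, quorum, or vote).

Invalid — quorum requirement not satisfied.

Notice: 28 hours given; 24 required (28 ≥ 24). Satisfied.
Quorum: 3 present; quorum is 4. Not satisfied.
Vote: the indemnification of a former officer requires two-thirds of the partners present (3). 2/3 of 3 = 2, so 2 affirmative votes are needed; 2 voted in favor. Satisfied. (Moot — without a quorum no business can be validly transacted.)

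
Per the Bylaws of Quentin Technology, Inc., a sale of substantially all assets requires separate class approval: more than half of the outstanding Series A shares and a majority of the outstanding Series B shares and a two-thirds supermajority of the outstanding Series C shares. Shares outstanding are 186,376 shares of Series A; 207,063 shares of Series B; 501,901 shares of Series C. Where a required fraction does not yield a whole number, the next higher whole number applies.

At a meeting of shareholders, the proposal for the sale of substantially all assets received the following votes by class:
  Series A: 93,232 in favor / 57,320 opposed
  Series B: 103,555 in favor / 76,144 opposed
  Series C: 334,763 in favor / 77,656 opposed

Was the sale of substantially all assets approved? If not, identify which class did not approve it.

Approved — every class gave the required vote.

Series A: a majority of 186376 is 93189; 93,189 required, 93,232 in favor — approved.
Series B: a majority of 207063 is 103532; 103,532 required, 103,555 in favor — approved.
Series C: 2/3 of 501901 = 334600.67, rounded up to 334601; 334,601 required, 334,763 in favor — approved.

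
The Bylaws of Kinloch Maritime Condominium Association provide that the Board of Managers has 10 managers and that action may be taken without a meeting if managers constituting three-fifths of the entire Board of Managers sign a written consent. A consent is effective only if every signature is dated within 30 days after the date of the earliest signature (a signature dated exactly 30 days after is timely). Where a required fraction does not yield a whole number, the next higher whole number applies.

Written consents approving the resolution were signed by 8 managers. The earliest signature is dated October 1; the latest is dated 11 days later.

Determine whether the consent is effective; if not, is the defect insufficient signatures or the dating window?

Effective — both the signature and dating-window requirements are satisfied.

Signatures required: three-fifths of 10 — 3/5 of 10 = 6, so 6 needed; 8 signed. Sufficient.
Dating window: the latest signature is 11 days after the earliest; the limit is 30 days. Within the window.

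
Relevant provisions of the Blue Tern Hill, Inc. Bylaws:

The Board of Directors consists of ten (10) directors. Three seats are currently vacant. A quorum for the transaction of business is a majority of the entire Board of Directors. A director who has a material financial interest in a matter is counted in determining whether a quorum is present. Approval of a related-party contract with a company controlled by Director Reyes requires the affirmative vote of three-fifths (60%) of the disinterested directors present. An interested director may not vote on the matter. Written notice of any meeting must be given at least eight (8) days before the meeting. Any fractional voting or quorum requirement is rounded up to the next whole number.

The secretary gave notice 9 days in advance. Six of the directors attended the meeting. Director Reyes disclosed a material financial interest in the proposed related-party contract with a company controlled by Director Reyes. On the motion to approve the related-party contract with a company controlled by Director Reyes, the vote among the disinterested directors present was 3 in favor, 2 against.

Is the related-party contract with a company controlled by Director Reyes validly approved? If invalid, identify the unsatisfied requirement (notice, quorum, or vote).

Notice: 9 days given; 8 required (9 ≥ 8). Satisfied.
Quorum: 6 present (interested directors count toward quorum); quorum is 6. Satisfied.
Vote: the related-party contract with a company controlled by Director Reyes requires three-fifths of the disinterested directors present (6 − 1 = 5). 3/5 of 5 = 3, so 3 affirmative votes are needed; 3 voted in favor. Satisfied.

Valid — all requirements satisfied.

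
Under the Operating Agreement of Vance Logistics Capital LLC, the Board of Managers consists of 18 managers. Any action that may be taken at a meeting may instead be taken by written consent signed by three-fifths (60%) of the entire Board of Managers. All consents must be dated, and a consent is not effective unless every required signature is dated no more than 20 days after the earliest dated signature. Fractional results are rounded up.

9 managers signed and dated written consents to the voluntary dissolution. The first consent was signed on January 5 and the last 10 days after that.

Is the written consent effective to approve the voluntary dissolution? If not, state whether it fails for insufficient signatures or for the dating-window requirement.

Not effective — insufficient signatures.

Signatures required: three-fifths (60%) of 18 — 3/5 of 18 = 10.80, rounded up to 11, so 11 needed; 9 signed. Insufficient.
Dating window: the latest signature is 10 days after the earliest; the limit is 20 days. Within the window.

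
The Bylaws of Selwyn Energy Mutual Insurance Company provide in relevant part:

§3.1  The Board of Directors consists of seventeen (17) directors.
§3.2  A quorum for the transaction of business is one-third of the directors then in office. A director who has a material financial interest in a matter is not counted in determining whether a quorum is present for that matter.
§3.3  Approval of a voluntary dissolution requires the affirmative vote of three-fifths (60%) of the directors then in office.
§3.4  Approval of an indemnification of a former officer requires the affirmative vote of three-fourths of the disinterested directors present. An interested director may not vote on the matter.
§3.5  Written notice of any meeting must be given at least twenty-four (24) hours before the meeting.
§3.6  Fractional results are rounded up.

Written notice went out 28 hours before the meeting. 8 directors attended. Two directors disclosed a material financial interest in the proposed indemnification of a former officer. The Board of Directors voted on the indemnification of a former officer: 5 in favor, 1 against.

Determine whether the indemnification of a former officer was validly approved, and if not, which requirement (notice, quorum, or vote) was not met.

Notice: 28 hours given; 24 required (28 ≥ 24). Satisfied.
Quorum: 8 present, but the 2 interested directors do not count, leaving 6. Quorum is 6. Satisfied.
Vote: the indemnification of a former officer requires three-fourths of the disinterested directors present (8 − 2 = 6). 3/4 of 6 = 4.50, rounded up to 5, so 5 affirmative votes are needed; 5 voted in favor. Satisfied.

Valid — all requirements satisfied.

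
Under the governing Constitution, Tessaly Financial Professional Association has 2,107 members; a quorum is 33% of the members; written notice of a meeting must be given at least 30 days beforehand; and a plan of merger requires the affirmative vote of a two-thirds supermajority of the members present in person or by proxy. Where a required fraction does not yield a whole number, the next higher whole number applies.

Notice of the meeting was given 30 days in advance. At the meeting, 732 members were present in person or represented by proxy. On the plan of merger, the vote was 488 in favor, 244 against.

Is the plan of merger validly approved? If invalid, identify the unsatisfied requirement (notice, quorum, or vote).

Notice: 30 days given; 30 required. Satisfied.
Quorum: 33% of 2,107 = 695.31, rounded up to 696; 732 present. Satisfied.
Vote: requires two-thirds of those present (732); 2/3 of 732 = 488, so 488 needed; 488 in favor. Satisfied.

Valid — all requirements satisfied.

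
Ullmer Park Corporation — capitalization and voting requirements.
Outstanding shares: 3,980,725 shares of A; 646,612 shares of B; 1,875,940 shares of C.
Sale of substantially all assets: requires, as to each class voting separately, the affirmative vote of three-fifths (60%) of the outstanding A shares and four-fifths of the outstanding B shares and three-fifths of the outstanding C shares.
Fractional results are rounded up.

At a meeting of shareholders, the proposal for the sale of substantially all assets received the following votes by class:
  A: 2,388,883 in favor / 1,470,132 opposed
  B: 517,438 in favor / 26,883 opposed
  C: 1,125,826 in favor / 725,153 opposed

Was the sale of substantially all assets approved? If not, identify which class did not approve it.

A: 3/5 of 3980725 = 2388435; 2,388,435 required, 2,388,883 in favor — approved.
B: 4/5 of 646612 = 517289.60, rounded up to 517290; 517,290 required, 517,438 in favor — approved.
C: 3/5 of 1875940 = 1125564; 1,125,564 required, 1,125,826 in favor — approved.

Approved — every class gave the required vote.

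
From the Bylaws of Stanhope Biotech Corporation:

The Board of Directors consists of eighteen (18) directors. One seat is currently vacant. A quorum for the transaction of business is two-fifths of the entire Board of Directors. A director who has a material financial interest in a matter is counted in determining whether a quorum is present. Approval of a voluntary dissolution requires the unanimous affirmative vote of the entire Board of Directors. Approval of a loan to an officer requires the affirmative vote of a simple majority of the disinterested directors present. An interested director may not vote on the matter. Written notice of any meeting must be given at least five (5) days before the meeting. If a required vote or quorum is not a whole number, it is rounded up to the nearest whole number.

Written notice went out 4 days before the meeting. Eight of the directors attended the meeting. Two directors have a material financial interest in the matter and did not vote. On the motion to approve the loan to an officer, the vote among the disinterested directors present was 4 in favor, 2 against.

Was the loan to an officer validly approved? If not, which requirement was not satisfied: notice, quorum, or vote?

Invalid — notice requirement not satisfied.

Notice: 4 days given; 5 required (4 < 5). Not satisfied.
Quorum: 8 present (interested directors count toward quorum); quorum is 8. Satisfied.
Vote: the loan to an officer requires a majority of the disinterested directors present (8 − 2 = 6). A majority of 6 is 4, so 4 affirmative votes are needed; 4 voted in favor. Satisfied.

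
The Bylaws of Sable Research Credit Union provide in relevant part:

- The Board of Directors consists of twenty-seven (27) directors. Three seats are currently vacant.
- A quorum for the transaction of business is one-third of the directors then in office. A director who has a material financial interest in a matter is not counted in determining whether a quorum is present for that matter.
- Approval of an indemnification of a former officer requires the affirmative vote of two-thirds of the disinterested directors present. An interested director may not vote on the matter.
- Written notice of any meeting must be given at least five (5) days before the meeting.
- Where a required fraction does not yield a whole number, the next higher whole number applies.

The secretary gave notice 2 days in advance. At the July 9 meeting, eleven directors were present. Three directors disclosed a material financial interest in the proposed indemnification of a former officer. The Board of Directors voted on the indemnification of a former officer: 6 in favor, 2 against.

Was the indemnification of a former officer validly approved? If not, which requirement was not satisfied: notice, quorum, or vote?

Invalid — notice requirement not satisfied.

Notice: 2 days given; 5 required (2 < 5). Not satisfied.
Quorum: 11 present, but the 3 interested directors do not count, leaving 8. Quorum is 8. Satisfied.
Vote: the indemnification of a former officer requires two-thirds of the disinterested directors present (11 − 3 = 8). 2/3 of 8 = 5.33, rounded up to 6, so 6 affirmative votes are needed; 6 voted in favor. Satisfied.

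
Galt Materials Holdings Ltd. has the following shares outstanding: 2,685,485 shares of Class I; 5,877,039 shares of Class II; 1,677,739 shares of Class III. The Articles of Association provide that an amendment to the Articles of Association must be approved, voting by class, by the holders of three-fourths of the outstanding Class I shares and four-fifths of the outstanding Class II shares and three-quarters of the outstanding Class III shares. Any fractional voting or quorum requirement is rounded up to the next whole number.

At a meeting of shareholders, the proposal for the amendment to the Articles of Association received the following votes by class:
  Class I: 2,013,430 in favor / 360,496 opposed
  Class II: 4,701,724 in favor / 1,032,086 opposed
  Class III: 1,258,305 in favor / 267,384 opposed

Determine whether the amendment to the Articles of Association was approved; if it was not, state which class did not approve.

Not approved — the Class I shares did not give the required vote.

Class I: 3/4 of 2685485 = 2014113.75, rounded up to 2014114; 2,014,114 required, 2,013,430 in favor — not approved.
Class II: 4/5 of 5877039 = 4701631.20, rounded up to 4701632; 4,701,632 required, 4,701,724 in favor — approved.
Class III: 3/4 of 1677739 = 1258304.25, rounded up to 1258305; 1,258,305 required, 1,258,305 in favor — approved.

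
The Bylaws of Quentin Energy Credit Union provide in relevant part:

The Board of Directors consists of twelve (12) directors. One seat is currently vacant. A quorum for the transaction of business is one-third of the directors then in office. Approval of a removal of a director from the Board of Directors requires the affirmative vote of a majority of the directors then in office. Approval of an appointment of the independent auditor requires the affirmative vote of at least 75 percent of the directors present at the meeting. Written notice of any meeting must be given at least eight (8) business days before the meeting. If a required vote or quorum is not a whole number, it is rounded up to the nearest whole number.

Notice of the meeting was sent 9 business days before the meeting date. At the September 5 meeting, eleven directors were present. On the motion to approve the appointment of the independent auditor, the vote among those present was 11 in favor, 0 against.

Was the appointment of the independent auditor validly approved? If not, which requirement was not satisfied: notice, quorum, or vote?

Valid — all requirements satisfied.

Notice: 9 business days given; 8 required (9 ≥ 8). Satisfied.
Quorum: 11 present; quorum is 4. Satisfied.
Vote: the appointment of the independent auditor requires three-fourths of the directors present (11). 3/4 of 11 = 8.25, rounded up to 9, so 9 affirmative votes are needed; 11 voted in favor. Satisfied.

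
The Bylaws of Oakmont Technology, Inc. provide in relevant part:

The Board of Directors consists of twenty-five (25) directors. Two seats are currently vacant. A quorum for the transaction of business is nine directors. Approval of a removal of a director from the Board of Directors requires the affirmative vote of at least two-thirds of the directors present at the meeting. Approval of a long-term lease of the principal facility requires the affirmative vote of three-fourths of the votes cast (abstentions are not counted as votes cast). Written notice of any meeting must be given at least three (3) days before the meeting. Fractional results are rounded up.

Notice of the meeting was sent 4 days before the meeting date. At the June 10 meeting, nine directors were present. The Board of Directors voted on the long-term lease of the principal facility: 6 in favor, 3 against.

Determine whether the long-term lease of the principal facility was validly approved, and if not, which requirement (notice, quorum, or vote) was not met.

Notice: 4 days given; 3 required (4 ≥ 3). Satisfied.
Quorum: 9 present; quorum is 9. Satisfied.
Vote: the long-term lease of the principal facility requires three-fourths of the votes cast (9). 3/4 of 9 = 6.75, rounded up to 7, so 7 affirmative votes are needed; 6 voted in favor. Not satisfied.

Invalid — vote requirement not satisfied.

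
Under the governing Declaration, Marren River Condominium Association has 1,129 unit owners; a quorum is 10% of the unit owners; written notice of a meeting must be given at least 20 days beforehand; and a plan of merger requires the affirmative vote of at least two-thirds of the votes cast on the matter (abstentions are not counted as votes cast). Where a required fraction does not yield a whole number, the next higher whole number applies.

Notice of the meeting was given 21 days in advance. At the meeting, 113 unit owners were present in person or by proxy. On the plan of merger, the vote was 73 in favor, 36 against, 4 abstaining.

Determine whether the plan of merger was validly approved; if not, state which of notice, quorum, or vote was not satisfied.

Notice: 21 days given; 20 required. Satisfied.
Quorum: 10% of 1,129 = 112.90, rounded up to 113; 113 present. Satisfied.
Vote: requires two-thirds of the votes cast (113 − 4 abstaining = 109); 2/3 of 109 = 72.67, rounded up to 73, so 73 needed; 73 in favor. Satisfied.

Valid — all requirements satisfied.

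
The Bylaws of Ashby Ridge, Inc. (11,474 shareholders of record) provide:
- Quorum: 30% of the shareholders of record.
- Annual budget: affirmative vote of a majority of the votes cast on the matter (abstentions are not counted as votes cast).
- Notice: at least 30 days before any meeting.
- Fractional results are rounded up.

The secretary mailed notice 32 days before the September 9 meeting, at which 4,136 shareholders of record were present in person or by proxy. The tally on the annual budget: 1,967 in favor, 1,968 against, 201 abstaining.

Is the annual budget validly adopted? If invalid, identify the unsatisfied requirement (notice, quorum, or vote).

Invalid — vote requirement not satisfied.

Notice: 32 days given; 30 required. Satisfied.
Quorum: 30% of 11,474 = 3,442.20, rounded up to 3,443; 4,136 present. Satisfied.
Vote: requires a majority of the votes cast (4,136 − 201 abstaining = 3,935); a majority of 3935 is 1968, so 1,968 needed; 1,967 in favor. Not satisfied.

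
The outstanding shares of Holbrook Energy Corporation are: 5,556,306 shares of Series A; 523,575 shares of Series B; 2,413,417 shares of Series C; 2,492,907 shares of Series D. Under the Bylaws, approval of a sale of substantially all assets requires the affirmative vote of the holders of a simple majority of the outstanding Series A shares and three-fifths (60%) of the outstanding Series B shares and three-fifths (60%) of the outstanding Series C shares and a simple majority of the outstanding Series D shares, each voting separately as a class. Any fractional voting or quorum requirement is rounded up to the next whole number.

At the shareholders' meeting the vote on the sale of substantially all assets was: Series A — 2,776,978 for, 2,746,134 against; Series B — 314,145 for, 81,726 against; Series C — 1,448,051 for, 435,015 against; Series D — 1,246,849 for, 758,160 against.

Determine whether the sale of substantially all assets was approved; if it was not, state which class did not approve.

Not approved — the Series A shares did not give the required vote.

Series A: a majority of 5556306 is 2778154; 2,778,154 required, 2,776,978 in favor — not approved.
Series B: 3/5 of 523575 = 314145; 314,145 required, 314,145 in favor — approved.
Series C: 3/5 of 2413417 = 1448050.20, rounded up to 1448051; 1,448,051 required, 1,448,051 in favor — approved.
Series D: a majority of 2492907 is 1246454; 1,246,454 required, 1,246,849 in favor — approved.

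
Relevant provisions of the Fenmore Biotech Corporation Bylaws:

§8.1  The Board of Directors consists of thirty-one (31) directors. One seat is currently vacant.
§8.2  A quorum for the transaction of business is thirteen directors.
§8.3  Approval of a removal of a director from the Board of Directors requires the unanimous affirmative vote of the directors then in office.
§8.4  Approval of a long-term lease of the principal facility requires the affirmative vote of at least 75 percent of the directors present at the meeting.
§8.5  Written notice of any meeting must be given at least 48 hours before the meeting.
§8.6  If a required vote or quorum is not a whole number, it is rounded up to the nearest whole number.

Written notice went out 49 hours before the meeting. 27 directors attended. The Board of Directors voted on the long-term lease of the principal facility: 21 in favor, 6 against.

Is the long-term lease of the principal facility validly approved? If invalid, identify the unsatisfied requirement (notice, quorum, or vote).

Valid — all requirements satisfied.

Notice: 49 hours given; 48 required (49 ≥ 48). Satisfied.
Quorum: 27 present; quorum is 13. Satisfied.
Vote: the long-term lease of the principal facility requires three-fourths of the directors present (27). 3/4 of 27 = 20.25, rounded up to 21, so 21 affirmative votes are needed; 21 voted in favor. Satisfied.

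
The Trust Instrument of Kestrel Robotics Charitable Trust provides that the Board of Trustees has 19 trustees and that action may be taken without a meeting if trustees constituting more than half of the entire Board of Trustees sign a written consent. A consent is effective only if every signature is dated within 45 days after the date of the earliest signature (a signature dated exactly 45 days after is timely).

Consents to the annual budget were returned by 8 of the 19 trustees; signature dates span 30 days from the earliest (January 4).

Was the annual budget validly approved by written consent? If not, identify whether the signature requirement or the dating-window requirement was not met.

Not effective — insufficient signatures.

Signatures required: more than half of 19 — a majority of 19 is 10, so 10 needed; 8 signed. Insufficient.
Dating window: the latest signature is 30 days after the earliest; the limit is 45 days. Within the window.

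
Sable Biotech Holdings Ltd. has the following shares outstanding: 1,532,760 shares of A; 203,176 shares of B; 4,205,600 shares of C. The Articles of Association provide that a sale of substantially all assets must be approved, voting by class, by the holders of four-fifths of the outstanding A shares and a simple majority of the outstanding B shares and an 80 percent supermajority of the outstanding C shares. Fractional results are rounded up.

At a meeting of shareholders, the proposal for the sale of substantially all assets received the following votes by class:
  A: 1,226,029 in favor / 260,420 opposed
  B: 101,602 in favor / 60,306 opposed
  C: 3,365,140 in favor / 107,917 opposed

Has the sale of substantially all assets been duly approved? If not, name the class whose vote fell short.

A: 4/5 of 1532760 = 1226208; 1,226,208 required, 1,226,029 in favor — not approved.
B: a majority of 203176 is 101589; 101,589 required, 101,602 in favor — approved.
C: 4/5 of 4205600 = 3364480; 3,364,480 required, 3,365,140 in favor — approved.

Not approved — the A shares did not give the required vote.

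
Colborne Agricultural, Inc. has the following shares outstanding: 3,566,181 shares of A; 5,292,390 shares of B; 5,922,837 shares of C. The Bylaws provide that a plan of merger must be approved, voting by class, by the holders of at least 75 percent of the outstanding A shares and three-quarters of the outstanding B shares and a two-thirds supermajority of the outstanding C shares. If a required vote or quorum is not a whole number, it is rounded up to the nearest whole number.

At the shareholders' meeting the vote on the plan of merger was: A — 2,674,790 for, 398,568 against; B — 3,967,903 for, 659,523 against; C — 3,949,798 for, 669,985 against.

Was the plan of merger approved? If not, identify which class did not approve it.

A: 3/4 of 3566181 = 2674635.75, rounded up to 2674636; 2,674,636 required, 2,674,790 in favor — approved.
B: 3/4 of 5292390 = 3969292.50, rounded up to 3969293; 3,969,293 required, 3,967,903 in favor — not approved.
C: 2/3 of 5922837 = 3948558; 3,948,558 required, 3,949,798 in favor — approved.

Not approved — the B shares did not give the required vote.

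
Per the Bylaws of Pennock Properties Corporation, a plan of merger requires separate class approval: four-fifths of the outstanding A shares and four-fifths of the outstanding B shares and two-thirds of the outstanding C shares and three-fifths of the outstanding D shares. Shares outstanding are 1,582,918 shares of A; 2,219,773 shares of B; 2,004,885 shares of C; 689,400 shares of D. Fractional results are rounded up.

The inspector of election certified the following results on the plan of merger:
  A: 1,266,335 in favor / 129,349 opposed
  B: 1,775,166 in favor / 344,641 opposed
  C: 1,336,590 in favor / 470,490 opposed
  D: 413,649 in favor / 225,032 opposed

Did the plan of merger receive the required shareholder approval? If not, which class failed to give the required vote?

A: 4/5 of 1582918 = 1266334.40, rounded up to 1266335; 1,266,335 required, 1,266,335 in favor — approved.
B: 4/5 of 2219773 = 1775818.40, rounded up to 1775819; 1,775,819 required, 1,775,166 in favor — not approved.
C: 2/3 of 2004885 = 1336590; 1,336,590 required, 1,336,590 in favor — approved.
D: 3/5 of 689400 = 413640; 413,640 required, 413,649 in favor — approved.

Not approved — the B shares did not give the required vote.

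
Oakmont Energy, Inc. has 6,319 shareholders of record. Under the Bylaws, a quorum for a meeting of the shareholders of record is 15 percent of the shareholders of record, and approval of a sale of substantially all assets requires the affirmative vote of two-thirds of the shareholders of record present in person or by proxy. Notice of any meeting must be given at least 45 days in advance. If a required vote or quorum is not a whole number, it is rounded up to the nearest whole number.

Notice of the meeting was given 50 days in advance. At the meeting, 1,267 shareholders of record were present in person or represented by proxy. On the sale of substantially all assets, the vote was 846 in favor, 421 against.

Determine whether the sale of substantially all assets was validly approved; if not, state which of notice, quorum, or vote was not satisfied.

Valid — all requirements satisfied.

Notice: 50 days given; 45 required. Satisfied.
Quorum: 15% of 6,319 = 947.85, rounded up to 948; 1,267 present. Satisfied.
Vote: requires two-thirds of those present (1,267); 2/3 of 1267 = 844.67, rounded up to 845, so 845 needed; 846 in favor. Satisfied.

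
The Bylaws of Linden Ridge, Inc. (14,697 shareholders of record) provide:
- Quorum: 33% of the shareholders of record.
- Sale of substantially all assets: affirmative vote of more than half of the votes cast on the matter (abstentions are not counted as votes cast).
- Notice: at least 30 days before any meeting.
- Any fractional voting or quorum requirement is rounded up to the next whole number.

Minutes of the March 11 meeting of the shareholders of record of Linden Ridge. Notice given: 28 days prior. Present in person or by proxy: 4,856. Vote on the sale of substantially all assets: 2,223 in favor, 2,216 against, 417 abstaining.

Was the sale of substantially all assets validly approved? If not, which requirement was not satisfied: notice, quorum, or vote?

Notice: 28 days given; 30 required. Not satisfied.
Quorum: 33% of 14,697 = 4,850.01, rounded up to 4,851; 4,856 present. Satisfied.
Vote: requires a majority of the votes cast (4,856 − 417 abstaining = 4,439); a majority of 4439 is 2220, so 2,220 needed; 2,223 in favor. Satisfied.

Invalid — notice requirement not satisfied.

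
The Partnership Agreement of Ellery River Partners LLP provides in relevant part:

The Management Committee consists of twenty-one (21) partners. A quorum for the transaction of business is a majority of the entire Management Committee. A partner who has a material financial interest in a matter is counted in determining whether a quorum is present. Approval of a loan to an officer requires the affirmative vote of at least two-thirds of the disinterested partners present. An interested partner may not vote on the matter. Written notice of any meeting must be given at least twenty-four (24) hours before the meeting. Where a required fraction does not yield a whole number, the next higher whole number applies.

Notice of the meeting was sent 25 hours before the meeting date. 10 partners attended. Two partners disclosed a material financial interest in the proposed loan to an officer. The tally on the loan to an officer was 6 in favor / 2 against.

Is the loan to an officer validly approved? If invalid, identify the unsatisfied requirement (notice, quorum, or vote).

Notice: 25 hours given; 24 required (25 ≥ 24). Satisfied.
Quorum: 10 present (interested partners count toward quorum); quorum is 11. Not satisfied.
Vote: the loan to an officer requires two-thirds of the disinterested partners present (10 − 2 = 8). 2/3 of 8 = 5.33, rounded up to 6, so 6 affirmative votes are needed; 6 voted in favor. Satisfied. (Moot — without a quorum no business can be validly transacted.)

Invalid — quorum requirement not satisfied.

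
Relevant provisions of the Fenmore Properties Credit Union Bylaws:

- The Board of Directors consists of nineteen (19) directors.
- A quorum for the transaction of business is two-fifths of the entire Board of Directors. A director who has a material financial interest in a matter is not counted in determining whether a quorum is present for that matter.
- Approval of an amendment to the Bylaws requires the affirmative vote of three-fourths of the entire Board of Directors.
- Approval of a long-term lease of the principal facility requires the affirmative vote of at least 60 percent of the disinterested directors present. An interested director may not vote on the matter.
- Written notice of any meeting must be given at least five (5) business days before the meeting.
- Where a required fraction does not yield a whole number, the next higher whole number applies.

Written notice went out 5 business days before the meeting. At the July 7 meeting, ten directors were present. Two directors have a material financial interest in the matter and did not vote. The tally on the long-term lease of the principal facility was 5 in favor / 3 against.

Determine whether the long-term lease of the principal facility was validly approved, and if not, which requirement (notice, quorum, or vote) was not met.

Valid — all requirements satisfied.

Notice: 5 business days given; 5 required (5 ≥ 5). Satisfied.
Quorum: 10 present, but the 2 interested directors do not count, leaving 8. Quorum is 8. Satisfied.
Vote: the long-term lease of the principal facility requires three-fifths of the disinterested directors present (10 − 2 = 8). 3/5 of 8 = 4.80, rounded up to 5, so 5 affirmative votes are needed; 5 voted in favor. Satisfied.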